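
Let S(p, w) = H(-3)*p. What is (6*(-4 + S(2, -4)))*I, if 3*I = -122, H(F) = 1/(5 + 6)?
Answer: 10248/11 ≈ 931.64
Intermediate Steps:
H(F) = 1/11
S(p, w) = p/11
I = -122/3 (I = (⅓)*(-122) = -122/3 ≈ -40.667)
(6*(-4 + S(2, -4)))*I = (6*(-4 + (1/11)*2))*(-122/3) = (6*(-4 + 2/11))*(-122/3) = (6*(-42/11))*(-122/3) = -252/11*(-122/3) = 10248/11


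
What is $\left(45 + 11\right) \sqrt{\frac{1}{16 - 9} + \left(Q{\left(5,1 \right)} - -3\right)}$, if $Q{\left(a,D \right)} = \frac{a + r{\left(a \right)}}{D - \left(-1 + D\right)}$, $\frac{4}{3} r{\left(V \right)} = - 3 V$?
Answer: $4 i \sqrt{609} \approx 98.712 i$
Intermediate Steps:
$r{\left(V \right)} = - \frac{9 V}{4}$ ($r{\left(V \right)} = \frac{3 \left(- 3 V\right)}{4} = - \frac{9 V}{4}$)
$Q{\left(a,D \right)} = - \frac{5 a}{4}$ ($Q{\left(a,D \right)} = \frac{a - \frac{9 a}{4}}{D - \left(-1 + D\right)} = \frac{\left(- \frac{5}{4}\right) a}{1} = - \frac{5 a}{4} \cdot 1 = - \frac{5 a}{4}$)
$\left(45 + 11\right) \sqrt{\frac{1}{16 - 9} + \left(Q{\left(5,1 \right)} - -3\right)} = \left(45 + 11\right) \sqrt{\frac{1}{16 - 9} - \frac{13}{4}} = 56 \sqrt{\frac{1}{7} + \left(- \frac{25}{4} + 3\right)} = 56 \sqrt{\frac{1}{7} - \frac{13}{4}} = 56 \sqrt{- \frac{87}{28}} = 56 \frac{i \sqrt{609}}{14} = 4 i \sqrt{609}$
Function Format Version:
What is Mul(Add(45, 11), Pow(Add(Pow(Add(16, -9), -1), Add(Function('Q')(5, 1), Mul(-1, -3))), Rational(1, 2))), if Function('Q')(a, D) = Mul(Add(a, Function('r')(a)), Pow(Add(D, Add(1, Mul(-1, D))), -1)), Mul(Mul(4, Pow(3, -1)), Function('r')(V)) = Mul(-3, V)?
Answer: Mul(4, I, Pow(609, Rational(1, 2))) ≈ Mul(98.712, I)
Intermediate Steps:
Function('r')(V) = Mul(Rational(-9, 4), V) (Function('r')(V) = Mul(Rational(3, 4), Mul(-3, V)) = Mul(Rational(-9, 4), V))
Function('Q')(a, D) = Mul(Rational(-5, 4), a) (Function('Q')(a, D) = Mul(Add(a, Mul(Rational(-9, 4), a)), Pow(Add(D, Add(1, Mul(-1, D))), -1)) = Mul(Mul(Rational(-5, 4), a), Pow(1, -1)) = Mul(Mul(Rational(-5, 4), a), 1) = Mul(Rational(-5, 4), a))
Mul(Add(45, 11), Pow(Add(Pow(Add(16, -9), -1), Add(Function('Q')(5, 1), Mul(-1, -3))), Rational(1, 2))) = Mul(Add(45, 11), Pow(Add(Pow(Add(16, -9), -1), Add(Mul(Rational(-5, 4), 5), Mul(-1, -3))), Rational(1, 2))) = Mul(56, Pow(Add(Pow(7, -1), Add(Rational(-25, 4), 3)), Rational(1, 2))) = Mul(56, Pow(Add(Rational(1, 7), Rational(-13, 4)), Rational(1, 2))) = Mul(56, Pow(Rational(-87, 28), Rational(1, 2))) = Mul(56, Mul(Rational(1, 14), I, Pow(609, Rational(1, 2)))) = Mul(4, I, Pow(609, Rational(1, 2)))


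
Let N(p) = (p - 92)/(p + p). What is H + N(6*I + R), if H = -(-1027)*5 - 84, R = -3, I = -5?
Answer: 333491/66 ≈ 5052.9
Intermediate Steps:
N(p) = (-92 + p)/(2*p) (N(p) = (-92 + p)/((2*p)) = (-92 + p)*(1/(2*p)) = (-92 + p)/(2*p))
H = 5051 (H = -79*(-65) - 84 = 5135 - 84 = 5051)
H + N(6*I + R) = 5051 + (-92 + (6*(-5) - 3))/(2*(6*(-5) - 3)) = 5051 + (-92 + (-30 - 3))/(2*(-30 - 3)) = 5051 + (½)*(-92 - 33)/(-33) = 5051 + (½)*(-1/33)*(-125) = 5051 + 125/66 = 333491/66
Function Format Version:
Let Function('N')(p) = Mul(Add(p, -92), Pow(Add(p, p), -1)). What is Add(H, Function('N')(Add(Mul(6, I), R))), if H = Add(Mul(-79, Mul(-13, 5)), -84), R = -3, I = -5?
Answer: Rational(333491, 66) ≈ 5052.9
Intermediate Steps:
Function('N')(p) = Mul(Rational(1, 2), Pow(p, -1), Add(-92, p)) (Function('N')(p) = Mul(Add(-92, p), Pow(Mul(2, p), -1)) = Mul(Add(-92, p), Mul(Rational(1, 2), Pow(p, -1))) = Mul(Rational(1, 2), Pow(p, -1), Add(-92, p)))
H = 5051 (H = Add(Mul(-79, -65), -84) = Add(5135, -84) = 5051)
Add(H, Function('N')(Add(Mul(6, I), R))) = Add(5051, Mul(Rational(1, 2), Pow(Add(Mul(6, -5), -3), -1), Add(-92, Add(Mul(6, -5), -3)))) = Add(5051, Mul(Rational(1, 2), Pow(Add(-30, -3), -1), Add(-92, Add(-30, -3)))) = Add(5051, Mul(Rational(1, 2), Pow(-33, -1), Add(-92, -33))) = Add(5051, Mul(Rational(1, 2), Rational(-1, 33), -125)) = Add(5051, Rational(125, 66)) = Rational(333491, 66)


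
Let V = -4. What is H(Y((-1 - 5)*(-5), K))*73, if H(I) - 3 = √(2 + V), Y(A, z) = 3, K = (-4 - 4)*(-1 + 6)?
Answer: 219 + 73*I*√2 ≈ 219.0 + 103.24*I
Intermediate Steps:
K = -40 (K = -8*5 = -40)
H(I) = 3 + I*√2 (H(I) = 3 + √(2 - 4) = 3 + √(-2) = 3 + I*√2)
H(Y((-1 - 5)*(-5), K))*73 = (3 + I*√2)*73 = 219 + 73*I*√2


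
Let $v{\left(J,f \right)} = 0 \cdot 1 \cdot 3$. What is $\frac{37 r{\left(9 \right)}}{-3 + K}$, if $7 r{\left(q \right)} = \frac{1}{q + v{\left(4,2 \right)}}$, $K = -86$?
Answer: $- \frac{37}{5607} \approx -0.0065989$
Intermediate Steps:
$v{\left(J,f \right)} = 0$ ($v{\left(J,f \right)} = 0 \cdot 3 = 0$)
$r{\left(q \right)} = \frac{1}{7 q}$ ($r{\left(q \right)} = \frac{1}{7 \left(q + 0\right)} = \frac{1}{7 q}$)
$\frac{37 r{\left(9 \right)}}{-3 + K} = \frac{37 \frac{1}{7 \cdot 9}}{-3 - 86} = \frac{37 \cdot \frac{1}{7} \cdot \frac{1}{9}}{-89} = 37 \cdot \frac{1}{63} \left(- \frac{1}{89}\right) = \frac{37}{63} \left(- \frac{1}{89}\right) = - \frac{37}{5607}$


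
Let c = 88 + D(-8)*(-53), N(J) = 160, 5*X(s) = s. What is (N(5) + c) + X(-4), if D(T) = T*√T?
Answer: 1236/5 + 848*I*√2 ≈ 247.2 + 1199.3*I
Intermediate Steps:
D(T) = T^(3/2)
X(s) = s/5
c = 88 + 848*I*√2 (c = 88 + (-8)^(3/2)*(-53) = 88 - 16*I*√2*(-53) = 88 + 848*I*√2 ≈ 88.0 + 1199.3*I)
(N(5) + c) + X(-4) = (160 + (88 + 848*I*√2)) + (⅕)*(-4) = (248 + 848*I*√2) - ⅘ = 1236/5 + 848*I*√2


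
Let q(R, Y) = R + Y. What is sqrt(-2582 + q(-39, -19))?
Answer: 4*I*sqrt(165) ≈ 51.381*I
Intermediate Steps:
sqrt(-2582 + q(-39, -19)) = sqrt(-2582 + (-39 - 19)) = sqrt(-2582 - 58) = sqrt(-2640) = 4*I*sqrt(165)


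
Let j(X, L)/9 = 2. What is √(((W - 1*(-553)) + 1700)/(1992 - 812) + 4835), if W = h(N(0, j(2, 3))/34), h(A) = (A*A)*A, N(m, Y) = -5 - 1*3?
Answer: √5625066289695/34102 ≈ 69.548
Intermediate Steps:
j(X, L) = 18 (j(X, L) = 9*2 = 18)
N(m, Y) = -8 (N(m, Y) = -5 - 3 = -8)
h(A) = A³ (h(A) = A²*A = A³)
W = -64/4913 (W = (-8/34)³ = (-8*1/34)³ = (-4/17)³ = -64/4913 ≈ -0.013027)
√(((W - 1*(-553)) + 1700)/(1992 - 812) + 4835) = √(((-64/4913 - 1*(-553)) + 1700)/(1992 - 812) + 4835) = √(((-64/4913 + 553) + 1700)/1180 + 4835) = √((2716825/4913 + 1700)*(1/1180) + 4835) = √((11068925/4913)*(1/1180) + 4835) = √(2213785/1159468 + 4835) = √(5608241565/1159468) = √5625066289695/34102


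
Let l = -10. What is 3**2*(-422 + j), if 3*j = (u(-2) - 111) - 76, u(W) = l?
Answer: -4389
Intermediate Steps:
u(W) = -10
j = -197/3 (j = ((-10 - 111) - 76)/3 = (-121 - 76)/3 = (1/3)*(-197) = -197/3 ≈ -65.667)
3**2*(-422 + j) = 3**2*(-422 - 197/3) = 9*(-1463/3) = -4389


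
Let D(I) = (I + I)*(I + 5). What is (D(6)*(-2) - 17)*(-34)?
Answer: 9554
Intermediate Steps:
D(I) = 2*I*(5 + I) (D(I) = (2*I)*(5 + I) = 2*I*(5 + I))
(D(6)*(-2) - 17)*(-34) = ((2*6*(5 + 6))*(-2) - 17)*(-34) = ((2*6*11)*(-2) - 17)*(-34) = (132*(-2) - 17)*(-34) = (-264 - 17)*(-34) = -281*(-34) = 9554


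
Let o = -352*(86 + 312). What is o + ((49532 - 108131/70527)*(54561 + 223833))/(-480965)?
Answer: -1908231581645694/11307006185 ≈ -1.6877e+5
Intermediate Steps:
o = -140096 (o = -352*398 = -140096)
o + ((49532 - 108131/70527)*(54561 + 223833))/(-480965) = -140096 + ((49532 - 108131/70527)*(54561 + 223833))/(-480965) = -140096 + ((49532 - 108131*1/70527)*278394)*(-1/480965) = -140096 + ((49532 - 108131/70527)*278394)*(-1/480965) = -140096 + ((3493235233/70527)*278394)*(-1/480965) = -140096 + (324165243151934/23509)*(-1/480965) = -140096 - 324165243151934/11307006185 = -1908231581645694/11307006185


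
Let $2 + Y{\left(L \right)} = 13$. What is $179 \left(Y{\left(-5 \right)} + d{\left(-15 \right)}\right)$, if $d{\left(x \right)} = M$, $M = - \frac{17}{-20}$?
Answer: $\frac{42423}{20} \approx 2121.1$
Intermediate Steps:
$M = \frac{17}{20}$ ($M = \left(-17\right) \left(- \frac{1}{20}\right) = \frac{17}{20} \approx 0.85$)
$Y{\left(L \right)} = 11$ ($Y{\left(L \right)} = -2 + 13 = 11$)
$d{\left(x \right)} = \frac{17}{20}$
$179 \left(Y{\left(-5 \right)} + d{\left(-15 \right)}\right) = 179 \left(11 + \frac{17}{20}\right) = 179 \cdot \frac{237}{20} = \frac{42423}{20}$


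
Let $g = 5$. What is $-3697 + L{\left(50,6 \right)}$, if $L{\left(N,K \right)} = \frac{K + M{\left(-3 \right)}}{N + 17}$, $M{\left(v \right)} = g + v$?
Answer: $- \frac{247691}{67} \approx -3696.9$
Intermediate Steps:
$M{\left(v \right)} = 5 + v$
$L{\left(N,K \right)} = \frac{2 + K}{17 + N}$ ($L{\left(N,K \right)} = \frac{K + \left(5 - 3\right)}{N + 17} = \frac{K + 2}{17 + N} = \frac{2 + K}{17 + N}$)
$-3697 + L{\left(50,6 \right)} = -3697 + \frac{2 + 6}{17 + 50} = -3697 + \frac{1}{67} \cdot 8 = -3697 + \frac{8}{67} = - \frac{247691}{67}$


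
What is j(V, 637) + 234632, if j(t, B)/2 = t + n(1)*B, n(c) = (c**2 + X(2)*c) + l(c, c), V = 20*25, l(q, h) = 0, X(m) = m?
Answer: 239454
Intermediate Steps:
V = 500
n(c) = c**2 + 2*c (n(c) = (c**2 + 2*c) + 0 = c**2 + 2*c)
j(t, B) = 2*t + 6*B (j(t, B) = 2*(t + (1*(2 + 1))*B) = 2*(t + (1*3)*B) = 2*(t + 3*B) = 2*t + 6*B)
j(V, 637) + 234632 = (2*500 + 6*637) + 234632 = (1000 + 3822) + 234632 = 4822 + 234632 = 239454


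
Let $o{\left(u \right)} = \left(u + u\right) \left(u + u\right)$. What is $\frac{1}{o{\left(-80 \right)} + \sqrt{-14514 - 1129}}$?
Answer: $\frac{25600}{655375643} - \frac{i \sqrt{15643}}{655375643} \approx 3.9062 \cdot 10^{-5} - 1.9084 \cdot 10^{-7} i$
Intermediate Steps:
$o{\left(u \right)} = 4 u^{2}$ ($o{\left(u \right)} = 2 u 2 u = 4 u^{2}$)
$\frac{1}{o{\left(-80 \right)} + \sqrt{-14514 - 1129}} = \frac{1}{4 \left(-80\right)^{2} + \sqrt{-14514 - 1129}} = \frac{1}{4 \cdot 6400 + \sqrt{-15643}} = \frac{1}{25600 + i \sqrt{15643}}$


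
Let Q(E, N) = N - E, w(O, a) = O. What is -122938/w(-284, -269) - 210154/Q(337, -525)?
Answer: 41414073/61202 ≈ 676.68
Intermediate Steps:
-122938/w(-284, -269) - 210154/Q(337, -525) = -122938/(-284) - 210154/(-525 - 1*337) = -122938*(-1/284) - 210154/(-525 - 337) = 61469/142 - 210154/(-862) = 61469/142 - 210154*(-1/862) = 61469/142 + 105077/431 = 41414073/61202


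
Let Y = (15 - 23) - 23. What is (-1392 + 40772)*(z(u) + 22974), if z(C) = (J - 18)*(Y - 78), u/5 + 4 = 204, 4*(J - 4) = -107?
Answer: 1079632235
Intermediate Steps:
J = -91/4 (J = 4 + (¼)*(-107) = 4 - 107/4 = -91/4 ≈ -22.750)
Y = -31 (Y = -8 - 23 = -31)
u = 1000 (u = -20 + 5*204 = -20 + 1020 = 1000)
z(C) = 17767/4 (z(C) = (-91/4 - 18)*(-31 - 78) = -163/4*(-109) = 17767/4)
(-1392 + 40772)*(z(u) + 22974) = (-1392 + 40772)*(17767/4 + 22974) = 39380*(109663/4) = 1079632235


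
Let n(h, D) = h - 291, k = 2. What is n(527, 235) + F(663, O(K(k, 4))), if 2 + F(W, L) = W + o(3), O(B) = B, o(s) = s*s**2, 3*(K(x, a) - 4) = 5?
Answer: 924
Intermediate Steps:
K(x, a) = 17/3 (K(x, a) = 4 + (1/3)*5 = 4 + 5/3 = 17/3)
n(h, D) = -291 + h
o(s) = s**3
F(W, L) = 25 + W (F(W, L) = -2 + (W + 3**3) = -2 + (W + 27) = -2 + (27 + W) = 25 + W)
n(527, 235) + F(663, O(K(k, 4))) = (-291 + 527) + (25 + 663) = 236 + 688 = 924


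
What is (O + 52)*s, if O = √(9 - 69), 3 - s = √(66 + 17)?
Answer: 2*(3 - √83)*(26 + I*√15) ≈ -317.74 - 47.331*I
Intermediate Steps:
s = 3 - √83 (s = 3 - √(66 + 17) = 3 - √83 ≈ -6.1104)
O = 2*I*√15 (O = √(-60) = 2*I*√15 ≈ 7.746*I)
(O + 52)*s = (2*I*√15 + 52)*(3 - √83) = (52 + 2*I*√15)*(3 - √83) = (3 - √83)*(52 + 2*I*√15)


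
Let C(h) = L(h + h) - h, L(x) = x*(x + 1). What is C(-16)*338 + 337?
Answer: 341041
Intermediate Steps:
L(x) = x*(1 + x)
C(h) = -h + 2*h*(1 + 2*h) (C(h) = (h + h)*(1 + (h + h)) - h = (2*h)*(1 + 2*h) - h = 2*h*(1 + 2*h) - h = -h + 2*h*(1 + 2*h))
C(-16)*338 + 337 = -16*(1 + 4*(-16))*338 + 337 = -16*(1 - 64)*338 + 337 = -16*(-63)*338 + 337 = 1008*338 + 337 = 340704 + 337 = 341041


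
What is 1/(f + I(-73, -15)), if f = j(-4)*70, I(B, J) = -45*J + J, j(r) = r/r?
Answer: 1/730 ≈ 0.0013699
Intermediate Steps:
j(r) = 1
I(B, J) = -44*J
f = 70 (f = 1*70 = 70)
1/(f + I(-73, -15)) = 1/(70 - 44*(-15)) = 1/(70 + 660) = 1/730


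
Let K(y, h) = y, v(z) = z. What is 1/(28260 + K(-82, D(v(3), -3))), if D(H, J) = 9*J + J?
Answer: 1/28178 ≈ 3.5489e-5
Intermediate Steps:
D(H, J) = 10*J
1/(28260 + K(-82, D(v(3), -3))) = 1/(28260 - 82) = 1/28178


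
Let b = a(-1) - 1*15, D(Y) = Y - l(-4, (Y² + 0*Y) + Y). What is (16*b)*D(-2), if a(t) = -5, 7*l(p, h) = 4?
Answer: 5760/7 ≈ 822.86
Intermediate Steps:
l(p, h) = 4/7 (l(p, h) = (⅐)*4 = 4/7)
D(Y) = -4/7 + Y (D(Y) = Y - 1*4/7 = Y - 4/7 = -4/7 + Y)
b = -20 (b = -5 - 1*15 = -5 - 15 = -20)
(16*b)*D(-2) = (16*(-20))*(-4/7 - 2) = -320*(-18/7) = 5760/7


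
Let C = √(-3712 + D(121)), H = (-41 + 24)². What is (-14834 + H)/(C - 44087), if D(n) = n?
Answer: 128249083/388733432 + 8727*I*√399/388733432 ≈ 0.32992 + 0.00044844*I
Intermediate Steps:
H = 289 (H = (-17)² = 289)
C = 3*I*√399 (C = √(-3712 + 121) = √(-3591) = 3*I*√399 ≈ 59.925*I)
(-14834 + H)/(C - 44087) = (-14834 + 289)/(3*I*√399 - 44087) = -14545/(-44087 + 3*I*√399)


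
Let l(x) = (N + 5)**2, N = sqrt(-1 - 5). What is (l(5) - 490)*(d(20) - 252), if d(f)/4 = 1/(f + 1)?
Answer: 830216/7 - 52880*I*sqrt(6)/21 ≈ 1.186e+5 - 6168.0*I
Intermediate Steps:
d(f) = 4/(1 + f) (d(f) = 4/(f + 1) = 4/(1 + f))
N = I*sqrt(6) (N = sqrt(-6) = I*sqrt(6) ≈ 2.4495*I)
l(x) = (5 + I*sqrt(6))**2 (l(x) = (I*sqrt(6) + 5)**2 = (5 + I*sqrt(6))**2)
(l(5) - 490)*(d(20) - 252) = ((5 + I*sqrt(6))**2 - 490)*(4/(1 + 20) - 252) = (-490 + (5 + I*sqrt(6))**2)*(4/21 - 252) = (-490 + (5 + I*sqrt(6))**2)*(-5288/21) = 370160/3 - 5288*(5 + I*sqrt(6))**2/21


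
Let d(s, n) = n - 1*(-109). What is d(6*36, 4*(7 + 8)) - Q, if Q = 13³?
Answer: -2028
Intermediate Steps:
Q = 2197
d(s, n) = 109 + n (d(s, n) = n + 109 = 109 + n)
d(6*36, 4*(7 + 8)) - Q = (109 + 4*(7 + 8)) - 1*2197 = (109 + 4*15) - 2197 = (109 + 60) - 2197 = 169 - 2197 = -2028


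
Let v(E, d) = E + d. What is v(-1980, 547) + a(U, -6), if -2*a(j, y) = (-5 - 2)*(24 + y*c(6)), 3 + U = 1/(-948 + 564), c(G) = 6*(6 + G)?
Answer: -2861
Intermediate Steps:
c(G) = 36 + 6*G
U = -1153/384 (U = -3 + 1/(-948 + 564) = -3 + 1/(-384) = -3 - 1/384 = -1153/384 ≈ -3.0026)
a(j, y) = 84 + 252*y (a(j, y) = -(-5 - 2)*(24 + y*(36 + 6*6))/2 = -(-7)*(24 + y*(36 + 36))/2 = -(-7)*(24 + y*72)/2 = -(-7)*(24 + 72*y)/2 = -(-168 - 504*y)/2 = 84 + 252*y)
v(-1980, 547) + a(U, -6) = (-1980 + 547) + (84 + 252*(-6)) = -1433 + (84 - 1512) = -1433 - 1428 = -2861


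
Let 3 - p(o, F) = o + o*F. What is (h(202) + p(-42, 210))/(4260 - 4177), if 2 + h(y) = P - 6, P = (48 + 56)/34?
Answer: 150621/1411 ≈ 106.75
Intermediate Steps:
P = 52/17 (P = 104*(1/34) = 52/17 ≈ 3.0588)
p(o, F) = 3 - o - F*o (p(o, F) = 3 - (o + o*F) = 3 - (o + F*o) = 3 + (-o - F*o) = 3 - o - F*o)
h(y) = -84/17 (h(y) = -2 + (52/17 - 6) = -2 - 50/17 = -84/17)
(h(202) + p(-42, 210))/(4260 - 4177) = (-84/17 + (3 - 1*(-42) - 1*210*(-42)))/(4260 - 4177) = (-84/17 + (3 + 42 + 8820))/83 = (-84/17 + 8865)*(1/83) = (150621/17)*(1/83) = 150621/1411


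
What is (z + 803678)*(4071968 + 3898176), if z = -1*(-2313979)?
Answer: 24848175232608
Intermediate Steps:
z = 2313979
(z + 803678)*(4071968 + 3898176) = (2313979 + 803678)*(4071968 + 3898176) = 3117657*7970144 = 24848175232608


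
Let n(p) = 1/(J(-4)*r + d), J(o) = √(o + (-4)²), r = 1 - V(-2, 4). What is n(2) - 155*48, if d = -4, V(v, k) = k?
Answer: -171119/23 - 3*√3/46 ≈ -7440.1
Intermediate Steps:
r = -3 (r = 1 - 1*4 = 1 - 4 = -3)
J(o) = √(16 + o) (J(o) = √(o + 16) = √(16 + o))
n(p) = 1/(-4 - 6*√3) (n(p) = 1/(√(16 - 4)*(-3) - 4) = 1/(√12*(-3) - 4) = 1/((2*√3)*(-3) - 4) = 1/(-6*√3 - 4) = 1/(-4 - 6*√3))
n(2) - 155*48 = (1/23 - 3*√3/46) - 155*48 = (1/23 - 3*√3/46) - 7440 = -171119/23 - 3*√3/46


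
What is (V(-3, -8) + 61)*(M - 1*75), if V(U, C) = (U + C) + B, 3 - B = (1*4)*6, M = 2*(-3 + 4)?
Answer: -2117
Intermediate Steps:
M = 2 (M = 2*1 = 2)
B = -21 (B = 3 - 1*4*6 = 3 - 4*6 = 3 - 1*24 = 3 - 24 = -21)
V(U, C) = -21 + C + U (V(U, C) = (U + C) - 21 = (C + U) - 21 = -21 + C + U)
(V(-3, -8) + 61)*(M - 1*75) = ((-21 - 8 - 3) + 61)*(2 - 1*75) = (-32 + 61)*(2 - 75) = 29*(-73) = -2117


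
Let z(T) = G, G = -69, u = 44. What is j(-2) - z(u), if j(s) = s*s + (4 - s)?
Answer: 79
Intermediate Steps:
j(s) = 4 + s² - s (j(s) = s² + (4 - s) = 4 + s² - s)
z(T) = -69
j(-2) - z(u) = (4 + (-2)² - 1*(-2)) - 1*(-69) = (4 + 4 + 2) + 69 = 10 + 69 = 79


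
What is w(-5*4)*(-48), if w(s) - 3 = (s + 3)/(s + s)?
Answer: -822/5 ≈ -164.40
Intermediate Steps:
w(s) = 3 + (3 + s)/(2*s) (w(s) = 3 + (s + 3)/(s + s) = 3 + (3 + s)/((2*s)) = 3 + (3 + s)*(1/(2*s)) = 3 + (3 + s)/(2*s))
w(-5*4)*(-48) = ((3 + 7*(-5*4))/(2*((-5*4))))*(-48) = ((1/2)*(3 + 7*(-20))/(-20))*(-48) = ((1/2)*(-1/20)*(3 - 140))*(-48) = ((1/2)*(-1/20)*(-137))*(-48) = (137/40)*(-48) = -822/5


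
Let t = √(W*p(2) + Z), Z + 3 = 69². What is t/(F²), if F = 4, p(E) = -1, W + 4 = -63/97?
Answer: √44811769/1552 ≈ 4.3132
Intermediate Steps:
W = -451/97 (W = -4 - 63/97 = -451/97 ≈ -4.6495)
Z = 4758 (Z = -3 + 69² = -3 + 4761 = 4758)
t = √44811769/97 (t = √(-451/97*(-1) + 4758) = √(451/97 + 4758) = √(461977/97) = √44811769/97 ≈ 69.012)
t/(F²) = (√44811769/97)/(4²) = (√44811769/97)/16 = (√44811769/97)*(1/16) = √44811769/1552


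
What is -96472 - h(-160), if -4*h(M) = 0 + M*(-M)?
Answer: -102872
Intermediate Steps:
h(M) = M²/4 (h(M) = -(0 + M*(-M))/4 = -(0 - M²)/4 = -(-1)*M²/4 = M²/4)
-96472 - h(-160) = -96472 - (-160)²/4 = -96472 - 25600/4 = -96472 - 1*6400 = -96472 - 6400 = -102872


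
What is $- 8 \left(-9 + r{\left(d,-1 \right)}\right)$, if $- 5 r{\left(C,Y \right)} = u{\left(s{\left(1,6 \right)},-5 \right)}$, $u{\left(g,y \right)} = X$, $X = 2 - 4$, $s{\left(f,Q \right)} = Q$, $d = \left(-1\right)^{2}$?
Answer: $\frac{344}{5} \approx 68.8$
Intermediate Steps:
$d = 1$
$X = -2$ ($X = 2 - 4 = -2$)
$u{\left(g,y \right)} = -2$
$r{\left(C,Y \right)} = \frac{2}{5}$ ($r{\left(C,Y \right)} = \left(- \frac{1}{5}\right) \left(-2\right) = \frac{2}{5}$)
$- 8 \left(-9 + r{\left(d,-1 \right)}\right) = - 8 \left(-9 + \frac{2}{5}\right) = \left(-8\right) \left(- \frac{43}{5}\right) = \frac{344}{5}$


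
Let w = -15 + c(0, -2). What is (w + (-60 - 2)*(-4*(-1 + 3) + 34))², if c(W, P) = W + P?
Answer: 2653641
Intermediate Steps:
c(W, P) = P + W
w = -17 (w = -15 + (-2 + 0) = -15 - 2 = -17)
(w + (-60 - 2)*(-4*(-1 + 3) + 34))² = (-17 + (-60 - 2)*(-4*(-1 + 3) + 34))² = (-17 - 62*(-4*2 + 34))² = (-17 - 62*(-8 + 34))² = (-17 - 62*26)² = (-17 - 1612)² = (-1629)² = 2653641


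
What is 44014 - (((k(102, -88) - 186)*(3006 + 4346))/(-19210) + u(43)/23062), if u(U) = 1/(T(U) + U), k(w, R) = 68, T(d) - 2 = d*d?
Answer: 18446726695908851/419540905940 ≈ 43969.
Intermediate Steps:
T(d) = 2 + d² (T(d) = 2 + d*d = 2 + d²)
u(U) = 1/(2 + U + U²) (u(U) = 1/((2 + U²) + U) = 1/(2 + U + U²))
44014 - (((k(102, -88) - 186)*(3006 + 4346))/(-19210) + u(43)/23062) = 44014 - (((68 - 186)*(3006 + 4346))/(-19210) + 1/((2 + 43 + 43²)*23062)) = 44014 - (-118*7352*(-1/19210) + (1/23062)/(2 + 43 + 1849)) = 44014 - (-867536*(-1/19210) + (1/23062)/1894) = 44014 - (433768/9605 + (1/1894)*(1/23062)) = 44014 - (433768/9605 + 1/43679428) = 44014 - 1*18946738134309/419540905940 = 44014 - 18946738134309/419540905940 = 18446726695908851/419540905940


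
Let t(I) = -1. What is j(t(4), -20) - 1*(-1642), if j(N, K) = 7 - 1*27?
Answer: 1622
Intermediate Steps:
j(N, K) = -20 (j(N, K) = 7 - 27 = -20)
j(t(4), -20) - 1*(-1642) = -20 - 1*(-1642) = -20 + 1642 = 1622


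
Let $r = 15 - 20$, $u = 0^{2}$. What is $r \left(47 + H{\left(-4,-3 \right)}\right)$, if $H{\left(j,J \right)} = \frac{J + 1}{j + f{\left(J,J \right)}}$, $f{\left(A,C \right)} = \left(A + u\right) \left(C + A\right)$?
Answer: $- \frac{1640}{7} \approx -234.29$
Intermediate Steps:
$u = 0$
$f{\left(A,C \right)} = A \left(A + C\right)$ ($f{\left(A,C \right)} = \left(A + 0\right) \left(C + A\right) = A \left(A + C\right)$)
$r = -5$ ($r = 15 - 20 = -5$)
$H{\left(j,J \right)} = \frac{1 + J}{j + 2 J^{2}}$ ($H{\left(j,J \right)} = \frac{J + 1}{j + J \left(J + J\right)} = \frac{1 + J}{j + J 2 J} = \frac{1 + J}{j + 2 J^{2}}$)
$r \left(47 + H{\left(-4,-3 \right)}\right) = - 5 \left(47 + \frac{1 - 3}{-4 + 2 \left(-3\right)^{2}}\right) = - 5 \left(47 + \frac{1}{-4 + 2 \cdot 9} \left(-2\right)\right) = - 5 \left(47 + \frac{1}{-4 + 18} \left(-2\right)\right) = - 5 \left(47 + \frac{1}{14} \left(-2\right)\right) = - 5 \left(47 - \frac{1}{7}\right) = \left(-5\right) \frac{328}{7} = - \frac{1640}{7}$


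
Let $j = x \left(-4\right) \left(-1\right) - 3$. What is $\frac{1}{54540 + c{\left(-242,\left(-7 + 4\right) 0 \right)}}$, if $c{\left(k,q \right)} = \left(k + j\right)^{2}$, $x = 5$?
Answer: $\frac{1}{105165} \approx 9.5089 \cdot 10^{-6}$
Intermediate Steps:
$j = 17$ ($j = 5 \left(-4\right) \left(-1\right) - 3 = \left(-20\right) \left(-1\right) - 3 = 20 - 3 = 17$)
$c{\left(k,q \right)} = \left(17 + k\right)^{2}$ ($c{\left(k,q \right)} = \left(k + 17\right)^{2} = \left(17 + k\right)^{2}$)
$\frac{1}{54540 + c{\left(-242,\left(-7 + 4\right) 0 \right)}} = \frac{1}{54540 + \left(17 - 242\right)^{2}} = \frac{1}{54540 + \left(-225\right)^{2}} = \frac{1}{54540 + 50625} = \frac{1}{105165}$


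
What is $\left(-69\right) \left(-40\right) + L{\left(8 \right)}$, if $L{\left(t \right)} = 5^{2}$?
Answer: $2785$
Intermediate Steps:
$L{\left(t \right)} = 25$
$\left(-69\right) \left(-40\right) + L{\left(8 \right)} = \left(-69\right) \left(-40\right) + 25 = 2760 + 25 = 2785$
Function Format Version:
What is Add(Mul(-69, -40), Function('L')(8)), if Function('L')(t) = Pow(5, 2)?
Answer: 2785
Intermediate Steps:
Function('L')(t) = 25
Add(Mul(-69, -40), Function('L')(8)) = Add(Mul(-69, -40), 25) = Add(2760, 25) = 2785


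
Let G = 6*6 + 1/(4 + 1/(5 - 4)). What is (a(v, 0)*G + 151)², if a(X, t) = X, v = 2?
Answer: 1247689/25 ≈ 49908.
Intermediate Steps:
G = 181/5 (G = 36 + 1/(4 + 1/1) = 36 + 1/(4 + 1) = 36 + 1/5 = 36 + ⅕ = 181/5 ≈ 36.200)
(a(v, 0)*G + 151)² = (2*(181/5) + 151)² = (362/5 + 151)² = (1117/5)² = 1247689/25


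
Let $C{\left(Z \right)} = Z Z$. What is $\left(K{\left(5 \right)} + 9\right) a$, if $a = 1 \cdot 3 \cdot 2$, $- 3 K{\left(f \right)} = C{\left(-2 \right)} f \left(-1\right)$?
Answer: $94$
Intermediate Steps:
$C{\left(Z \right)} = Z^{2}$
$K{\left(f \right)} = \frac{4 f}{3}$ ($K{\left(f \right)} = - \frac{\left(-2\right)^{2} f \left(-1\right)}{3} = - \frac{4 f \left(-1\right)}{3} = - \frac{\left(-4\right) f}{3} = \frac{4 f}{3}$)
$a = 6$ ($a = 3 \cdot 2 = 6$)
$\left(K{\left(5 \right)} + 9\right) a = \left(\frac{4}{3} \cdot 5 + 9\right) 6 = \left(\frac{20}{3} + 9\right) 6 = \frac{47}{3} \cdot 6 = 94$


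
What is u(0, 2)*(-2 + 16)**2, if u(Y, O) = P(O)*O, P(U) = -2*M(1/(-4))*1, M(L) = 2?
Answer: -1568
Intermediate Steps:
P(U) = -4 (P(U) = -2*2*1 = -4*1 = -4)
u(Y, O) = -4*O
u(0, 2)*(-2 + 16)**2 = (-4*2)*(-2 + 16)**2 = -8*14**2 = -8*196 = -1568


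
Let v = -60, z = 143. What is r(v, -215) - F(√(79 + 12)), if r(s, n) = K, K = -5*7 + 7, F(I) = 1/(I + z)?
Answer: -43859/1566 + √91/20358 ≈ -28.007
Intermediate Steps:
F(I) = 1/(143 + I) (F(I) = 1/(I + 143) = 1/(143 + I))
K = -28 (K = -35 + 7 = -28)
r(s, n) = -28
r(v, -215) - F(√(79 + 12)) = -28 - 1/(143 + √(79 + 12)) = -28 - 1/(143 + √91)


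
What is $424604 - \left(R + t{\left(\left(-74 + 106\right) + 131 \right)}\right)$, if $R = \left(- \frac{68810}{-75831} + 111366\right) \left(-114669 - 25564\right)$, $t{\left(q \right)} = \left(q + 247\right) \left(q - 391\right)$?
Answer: $\frac{169187991509936}{10833} \approx 1.5618 \cdot 10^{10}$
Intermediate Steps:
$t{\left(q \right)} = \left(-391 + q\right) \left(247 + q\right)$ ($t{\left(q \right)} = \left(247 + q\right) \left(-391 + q\right) = \left(-391 + q\right) \left(247 + q\right)$)
$R = - \frac{169182379105964}{10833}$ ($R = \left(\left(-68810\right) \left(- \frac{1}{75831}\right) + 111366\right) \left(-140233\right) = \left(\frac{9830}{10833} + 111366\right) \left(-140233\right) = \frac{1206437708}{10833} \left(-140233\right) = - \frac{169182379105964}{10833} \approx -1.5617 \cdot 10^{10}$)
$424604 - \left(R + t{\left(\left(-74 + 106\right) + 131 \right)}\right) = 424604 - \left(- \frac{169182379105964}{10833} - \left(96577 - \left(\left(-74 + 106\right) + 131\right)^{2} + 144 \left(\left(-74 + 106\right) + 131\right)\right)\right) = 424604 - \left(- \frac{169182379105964}{10833} - \left(96577 - \left(32 + 131\right)^{2} + 144 \left(32 + 131\right)\right)\right) = 424604 - \left(- \frac{169182379105964}{10833} - \left(120049 - 26569\right)\right) = 424604 - \left(- \frac{169182379105964}{10833} - 93480\right) = 424604 - - \frac{169183391774804}{10833} = 424604 + \frac{169183391774804}{10833} = \frac{169187991509936}{10833}$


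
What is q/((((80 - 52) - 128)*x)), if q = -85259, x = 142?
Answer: 85259/14200 ≈ 6.0042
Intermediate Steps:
q/((((80 - 52) - 128)*x)) = -85259*1/(142*((80 - 52) - 128)) = -85259*1/(142*(28 - 128)) = -85259/((-100*142)) = -85259/(-14200) = -85259*(-1/14200) = 85259/14200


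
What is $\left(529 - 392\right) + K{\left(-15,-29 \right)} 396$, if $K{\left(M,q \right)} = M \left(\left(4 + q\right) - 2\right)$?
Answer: $160517$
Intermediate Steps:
$K{\left(M,q \right)} = M \left(2 + q\right)$
$\left(529 - 392\right) + K{\left(-15,-29 \right)} 396 = \left(529 - 392\right) + - 15 \left(2 - 29\right) 396 = \left(529 - 392\right) + \left(-15\right) \left(-27\right) 396 = 137 + 405 \cdot 396 = 137 + 160380 = 160517$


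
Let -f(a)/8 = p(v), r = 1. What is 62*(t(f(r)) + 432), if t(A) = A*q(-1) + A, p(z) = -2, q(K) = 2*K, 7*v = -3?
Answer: 25792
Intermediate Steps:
v = -3/7 (v = (1/7)*(-3) = -3/7 ≈ -0.42857)
f(a) = 16 (f(a) = -8*(-2) = 16)
t(A) = -A (t(A) = A*(2*(-1)) + A = A*(-2) + A = -2*A + A = -A)
62*(t(f(r)) + 432) = 62*(-1*16 + 432) = 62*(-16 + 432) = 62*416 = 25792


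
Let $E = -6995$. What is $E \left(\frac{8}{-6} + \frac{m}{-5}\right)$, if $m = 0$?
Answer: $\frac{27980}{3} \approx 9326.7$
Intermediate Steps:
$E \left(\frac{8}{-6} + \frac{m}{-5}\right) = - 6995 \left(\frac{8}{-6} + \frac{0}{-5}\right) = - 6995 \left(8 \left(- \frac{1}{6}\right) + 0 \left(- \frac{1}{5}\right)\right) = - 6995 \left(- \frac{4}{3} + 0\right) = \left(-6995\right) \left(- \frac{4}{3}\right) = \frac{27980}{3}$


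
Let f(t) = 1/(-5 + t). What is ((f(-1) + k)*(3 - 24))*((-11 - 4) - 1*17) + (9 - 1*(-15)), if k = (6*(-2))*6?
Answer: -48472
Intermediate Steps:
k = -72 (k = -12*6 = -72)
((f(-1) + k)*(3 - 24))*((-11 - 4) - 1*17) + (9 - 1*(-15)) = ((1/(-5 - 1) - 72)*(3 - 24))*((-11 - 4) - 1*17) + (9 - 1*(-15)) = ((1/(-6) - 72)*(-21))*(-15 - 17) + (9 + 15) = ((-1/6 - 72)*(-21))*(-32) + 24 = -433/6*(-21)*(-32) + 24 = (3031/2)*(-32) + 24 = -48496 + 24 = -48472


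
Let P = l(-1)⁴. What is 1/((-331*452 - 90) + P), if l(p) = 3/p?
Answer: -1/149621 ≈ -6.6836e-6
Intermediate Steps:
P = 81 (P = (3/(-1))⁴ = (3*(-1))⁴ = (-3)⁴ = 81)
1/((-331*452 - 90) + P) = 1/((-331*452 - 90) + 81) = 1/((-149612 - 90) + 81) = 1/(-149702 + 81) = 1/(-149621) = -1/149621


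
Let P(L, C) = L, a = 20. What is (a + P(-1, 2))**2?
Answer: 361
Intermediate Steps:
(a + P(-1, 2))**2 = (20 - 1)**2 = 19**2 = 361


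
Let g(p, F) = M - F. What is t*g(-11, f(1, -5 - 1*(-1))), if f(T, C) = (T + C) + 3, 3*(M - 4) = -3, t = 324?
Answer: 972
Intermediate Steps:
M = 3 (M = 4 + (⅓)*(-3) = 4 - 1 = 3)
f(T, C) = 3 + C + T (f(T, C) = (C + T) + 3 = 3 + C + T)
g(p, F) = 3 - F
t*g(-11, f(1, -5 - 1*(-1))) = 324*(3 - (3 + (-5 - 1*(-1)) + 1)) = 324*(3 - (3 + (-5 + 1) + 1)) = 324*(3 - (3 - 4 + 1)) = 324*(3 - 1*0) = 324*(3 + 0) = 324*3 = 972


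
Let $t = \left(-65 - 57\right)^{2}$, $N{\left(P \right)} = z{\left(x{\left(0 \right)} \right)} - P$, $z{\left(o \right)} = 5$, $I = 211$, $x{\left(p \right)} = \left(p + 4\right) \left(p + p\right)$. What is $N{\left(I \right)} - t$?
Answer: $-15090$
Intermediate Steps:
$x{\left(p \right)} = 2 p \left(4 + p\right)$ ($x{\left(p \right)} = \left(4 + p\right) 2 p = 2 p \left(4 + p\right)$)
$N{\left(P \right)} = 5 - P$
$t = 14884$ ($t = \left(-122\right)^{2} = 14884$)
$N{\left(I \right)} - t = \left(5 - 211\right) - 14884 = -206 - 14884 = -15090$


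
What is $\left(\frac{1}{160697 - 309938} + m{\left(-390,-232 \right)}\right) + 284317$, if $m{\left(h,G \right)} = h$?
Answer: $\frac{42373549406}{149241} \approx 2.8393 \cdot 10^{5}$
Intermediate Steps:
$\left(\frac{1}{160697 - 309938} + m{\left(-390,-232 \right)}\right) + 284317 = \left(\frac{1}{160697 - 309938} - 390\right) + 284317 = \left(\frac{1}{-149241} - 390\right) + 284317 = \left(- \frac{1}{149241} - 390\right) + 284317 = - \frac{58203991}{149241} + 284317 = \frac{42373549406}{149241}$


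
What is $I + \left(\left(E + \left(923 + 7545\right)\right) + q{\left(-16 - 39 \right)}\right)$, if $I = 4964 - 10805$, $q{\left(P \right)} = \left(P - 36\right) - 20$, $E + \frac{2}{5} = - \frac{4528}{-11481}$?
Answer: $\frac{144430658}{57405} \approx 2516.0$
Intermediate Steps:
$E = - \frac{322}{57405}$ ($E = - \frac{2}{5} - \frac{4528}{-11481} = - \frac{2}{5} - - \frac{4528}{11481} = - \frac{2}{5} + \frac{4528}{11481} = - \frac{322}{57405} \approx -0.0056093$)
$q{\left(P \right)} = -56 + P$ ($q{\left(P \right)} = \left(-36 + P\right) - 20 = -56 + P$)
$I = -5841$
$I + \left(\left(E + \left(923 + 7545\right)\right) + q{\left(-16 - 39 \right)}\right) = -5841 + \left(\left(- \frac{322}{57405} + \left(923 + 7545\right)\right) - 111\right) = -5841 + \left(\left(- \frac{322}{57405} + 8468\right) - 111\right) = -5841 + \left(\frac{486105218}{57405} - 111\right) = -5841 + \frac{479733263}{57405} = \frac{144430658}{57405}$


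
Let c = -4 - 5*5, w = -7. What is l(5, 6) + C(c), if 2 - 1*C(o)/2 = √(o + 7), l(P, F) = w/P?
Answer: 13/5 - 2*I*√22 ≈ 2.6 - 9.3808*I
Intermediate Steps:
l(P, F) = -7/P
c = -29 (c = -4 - 25 = -29)
C(o) = 4 - 2*√(7 + o) (C(o) = 4 - 2*√(o + 7) = 4 - 2*√(7 + o))
l(5, 6) + C(c) = -7/5 + (4 - 2*√(7 - 29)) = -7*⅕ + (4 - 2*I*√22) = -7/5 + (4 - 2*I*√22) = 13/5 - 2*I*√22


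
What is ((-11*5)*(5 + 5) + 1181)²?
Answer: 398161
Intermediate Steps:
((-11*5)*(5 + 5) + 1181)² = (-55*10 + 1181)² = (-550 + 1181)² = 631² = 398161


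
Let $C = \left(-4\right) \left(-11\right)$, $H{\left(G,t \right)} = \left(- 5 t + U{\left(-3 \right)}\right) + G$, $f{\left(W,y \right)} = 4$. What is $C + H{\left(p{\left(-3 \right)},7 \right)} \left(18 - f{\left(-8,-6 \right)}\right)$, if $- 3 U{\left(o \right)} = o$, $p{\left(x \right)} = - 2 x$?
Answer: $-348$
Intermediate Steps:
$U{\left(o \right)} = - \frac{o}{3}$
$H{\left(G,t \right)} = 1 + G - 5 t$ ($H{\left(G,t \right)} = \left(- 5 t - -1\right) + G = \left(- 5 t + 1\right) + G = \left(1 - 5 t\right) + G = 1 + G - 5 t$)
$C = 44$
$C + H{\left(p{\left(-3 \right)},7 \right)} \left(18 - f{\left(-8,-6 \right)}\right) = 44 + \left(1 - -6 - 35\right) \left(18 - 4\right) = 44 + \left(1 + 6 - 35\right) \left(18 - 4\right) = 44 - 392 = -348$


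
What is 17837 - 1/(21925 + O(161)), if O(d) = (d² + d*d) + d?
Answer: 1318653735/73928 ≈ 17837.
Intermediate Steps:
O(d) = d + 2*d² (O(d) = (d² + d²) + d = 2*d² + d = d + 2*d²)
17837 - 1/(21925 + O(161)) = 17837 - 1/(21925 + 161*(1 + 2*161)) = 17837 - 1/(21925 + 161*(1 + 322)) = 17837 - 1/(21925 + 161*323) = 17837 - 1/(21925 + 52003) = 17837 - 1/73928 = 1318653735/73928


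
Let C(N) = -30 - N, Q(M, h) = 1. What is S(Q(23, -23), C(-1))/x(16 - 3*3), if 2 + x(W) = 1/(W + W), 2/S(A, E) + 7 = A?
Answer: 14/81 ≈ 0.17284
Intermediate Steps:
S(A, E) = 2/(-7 + A)
x(W) = -2 + 1/(2*W) (x(W) = -2 + 1/(W + W) = -2 + 1/(2*W))
S(Q(23, -23), C(-1))/x(16 - 3*3) = (2/(-7 + 1))/(-2 + 1/(2*(16 - 3*3))) = (2/(-6))/(-2 + 1/(2*(16 - 9))) = (2*(-⅙))/(-2 + (½)/7) = -1/(3*(-2 + (½)*(⅐))) = -1/(3*(-2 + 1/14)) = -1/(3*(-27/14)) = -⅓*(-14/27) = 14/81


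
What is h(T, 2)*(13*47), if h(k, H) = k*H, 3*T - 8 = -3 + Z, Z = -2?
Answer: 1222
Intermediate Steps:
T = 1 (T = 8/3 + (-3 - 2)/3 = 8/3 + (⅓)*(-5) = 8/3 - 5/3 = 1)
h(k, H) = H*k
h(T, 2)*(13*47) = (2*1)*(13*47) = 2*611 = 1222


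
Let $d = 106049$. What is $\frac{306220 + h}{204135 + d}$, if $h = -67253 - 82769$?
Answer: $\frac{11157}{22156} \approx 0.50357$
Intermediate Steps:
$h = -150022$ ($h = -67253 - 82769 = -150022$)
$\frac{306220 + h}{204135 + d} = \frac{306220 - 150022}{204135 + 106049} = \frac{156198}{310184} = 156198 \cdot \frac{1}{310184} = \frac{11157}{22156}$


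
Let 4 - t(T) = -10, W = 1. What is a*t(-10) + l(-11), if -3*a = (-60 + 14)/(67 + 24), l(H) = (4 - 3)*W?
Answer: 131/39 ≈ 3.3590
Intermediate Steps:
t(T) = 14 (t(T) = 4 - 1*(-10) = 4 + 10 = 14)
l(H) = 1 (l(H) = (4 - 3)*1 = 1*1 = 1)
a = 46/273 (a = -(-60 + 14)/(3*(67 + 24)) = -(-46)/(3*91) = -1/3*(-46/91) = 46/273 ≈ 0.16850)
a*t(-10) + l(-11) = (46/273)*14 + 1 = 92/39 + 1 = 131/39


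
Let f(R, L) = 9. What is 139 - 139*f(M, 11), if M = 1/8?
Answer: -1112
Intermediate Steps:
M = ⅛ ≈ 0.12500
139 - 139*f(M, 11) = 139 - 139*9 = 139 - 1251 = -1112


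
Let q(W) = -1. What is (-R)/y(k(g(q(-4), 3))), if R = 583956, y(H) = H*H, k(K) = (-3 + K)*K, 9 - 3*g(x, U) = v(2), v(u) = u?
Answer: -11825109/49 ≈ -2.4133e+5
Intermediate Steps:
g(x, U) = 7/3 (g(x, U) = 3 - ⅓*2 = 3 - ⅔ = 7/3)
k(K) = K*(-3 + K)
y(H) = H²
(-R)/y(k(g(q(-4), 3))) = (-1*583956)/((7*(-3 + 7/3)/3)²) = -583956/(((7/3)*(-⅔))²) = -583956/((-14/9)²) = -583956/196/81 = -583956*81/196 = -11825109/49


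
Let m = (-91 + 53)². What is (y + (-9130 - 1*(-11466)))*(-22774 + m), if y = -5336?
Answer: 63990000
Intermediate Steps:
m = 1444 (m = (-38)² = 1444)
(y + (-9130 - 1*(-11466)))*(-22774 + m) = (-5336 + (-9130 - 1*(-11466)))*(-22774 + 1444) = (-5336 + (-9130 + 11466))*(-21330) = (-5336 + 2336)*(-21330) = -3000*(-21330) = 63990000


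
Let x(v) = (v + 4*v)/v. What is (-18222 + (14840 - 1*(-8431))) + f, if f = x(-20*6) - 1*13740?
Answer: -8686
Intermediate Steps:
x(v) = 5 (x(v) = (5*v)/v = 5)
f = -13735 (f = 5 - 1*13740 = 5 - 13740 = -13735)
(-18222 + (14840 - 1*(-8431))) + f = (-18222 + (14840 - 1*(-8431))) - 13735 = (-18222 + (14840 + 8431)) - 13735 = (-18222 + 23271) - 13735 = 5049 - 13735 = -8686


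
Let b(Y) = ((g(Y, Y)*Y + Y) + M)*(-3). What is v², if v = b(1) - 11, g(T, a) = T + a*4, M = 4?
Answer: 1681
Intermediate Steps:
g(T, a) = T + 4*a
b(Y) = -12 - 15*Y² - 3*Y (b(Y) = (((Y + 4*Y)*Y + Y) + 4)*(-3) = (((5*Y)*Y + Y) + 4)*(-3) = ((5*Y² + Y) + 4)*(-3) = ((Y + 5*Y²) + 4)*(-3) = (4 + Y + 5*Y²)*(-3) = -12 - 15*Y² - 3*Y)
v = -41 (v = (-12 - 15*1² - 3*1) - 11 = (-12 - 15*1 - 3) - 11 = (-12 - 15 - 3) - 11 = -30 - 11 = -41)
v² = (-41)² = 1681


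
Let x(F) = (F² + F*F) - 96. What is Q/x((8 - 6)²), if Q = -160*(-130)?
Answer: -325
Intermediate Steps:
Q = 20800
x(F) = -96 + 2*F² (x(F) = (F² + F²) - 96 = 2*F² - 96 = -96 + 2*F²)
Q/x((8 - 6)²) = 20800/(-96 + 2*((8 - 6)²)²) = 20800/(-96 + 2*(2²)²) = 20800/(-96 + 2*4²) = 20800/(-96 + 2*16) = 20800/(-96 + 32) = 20800/(-64) = 20800*(-1/64) = -325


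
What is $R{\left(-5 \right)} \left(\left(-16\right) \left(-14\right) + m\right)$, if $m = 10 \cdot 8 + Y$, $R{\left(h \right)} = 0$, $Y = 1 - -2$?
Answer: $0$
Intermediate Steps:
$Y = 3$ ($Y = 1 + 2 = 3$)
$m = 83$ ($m = 10 \cdot 8 + 3 = 80 + 3 = 83$)
$R{\left(-5 \right)} \left(\left(-16\right) \left(-14\right) + m\right) = 0 \left(\left(-16\right) \left(-14\right) + 83\right) = 0 \left(224 + 83\right) = 0 \cdot 307 = 0$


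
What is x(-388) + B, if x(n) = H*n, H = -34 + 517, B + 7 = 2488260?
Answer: 2300849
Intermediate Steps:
B = 2488253 (B = -7 + 2488260 = 2488253)
H = 483
x(n) = 483*n
x(-388) + B = 483*(-388) + 2488253 = -187404 + 2488253 = 2300849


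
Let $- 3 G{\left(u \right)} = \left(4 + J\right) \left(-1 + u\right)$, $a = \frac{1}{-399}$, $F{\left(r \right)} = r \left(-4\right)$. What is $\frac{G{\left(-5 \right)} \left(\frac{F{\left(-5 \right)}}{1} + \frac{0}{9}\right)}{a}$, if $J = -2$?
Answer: $-31920$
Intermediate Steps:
$F{\left(r \right)} = - 4 r$
$a = - \frac{1}{399} \approx -0.0025063$
$G{\left(u \right)} = \frac{2}{3} - \frac{2 u}{3}$ ($G{\left(u \right)} = - \frac{\left(4 - 2\right) \left(-1 + u\right)}{3} = - \frac{2 \left(-1 + u\right)}{3} = - \frac{-2 + 2 u}{3} = \frac{2}{3} - \frac{2 u}{3}$)
$\frac{G{\left(-5 \right)} \left(\frac{F{\left(-5 \right)}}{1} + \frac{0}{9}\right)}{a} = \frac{\left(\frac{2}{3} - - \frac{10}{3}\right) \left(\frac{\left(-4\right) \left(-5\right)}{1} + \frac{0}{9}\right)}{- \frac{1}{399}} = \left(\frac{2}{3} + \frac{10}{3}\right) \left(20 \cdot 1 + 0 \cdot \frac{1}{9}\right) \left(-399\right) = 4 \left(20 + 0\right) \left(-399\right) = 4 \cdot 20 \left(-399\right) = 80 \left(-399\right) = -31920$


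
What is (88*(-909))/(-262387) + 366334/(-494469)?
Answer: -56567715010/129742237503 ≈ -0.43600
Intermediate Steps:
(88*(-909))/(-262387) + 366334/(-494469) = -79992*(-1/262387) + 366334*(-1/494469) = 79992/262387 - 366334/494469 = -56567715010/129742237503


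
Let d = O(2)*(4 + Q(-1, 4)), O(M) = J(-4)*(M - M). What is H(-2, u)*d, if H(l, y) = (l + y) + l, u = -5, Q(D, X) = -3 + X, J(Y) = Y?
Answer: 0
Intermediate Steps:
O(M) = 0 (O(M) = -4*(M - M) = -4*0 = 0)
H(l, y) = y + 2*l
d = 0 (d = 0*(4 + (-3 + 4)) = 0*(4 + 1) = 0*5 = 0)
H(-2, u)*d = (-5 + 2*(-2))*0 = (-5 - 4)*0 = -9*0 = 0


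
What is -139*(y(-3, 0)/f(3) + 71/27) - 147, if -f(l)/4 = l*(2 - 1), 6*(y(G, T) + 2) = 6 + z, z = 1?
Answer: -112789/216 ≈ -522.17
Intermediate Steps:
y(G, T) = -⅚ (y(G, T) = -2 + (6 + 1)/6 = -2 + (⅙)*7 = -2 + 7/6 = -⅚)
f(l) = -4*l (f(l) = -4*l*(2 - 1) = -4*l)
-139*(y(-3, 0)/f(3) + 71/27) - 147 = -139*(-5/(6*((-4*3))) + 71/27) - 147 = -139*(-⅚/(-12) + 71*(1/27)) - 147 = -139*(-⅚*(-1/12) + 71/27) - 147 = -139*(5/72 + 71/27) - 147 = -139*583/216 - 147 = -81037/216 - 147 = -112789/216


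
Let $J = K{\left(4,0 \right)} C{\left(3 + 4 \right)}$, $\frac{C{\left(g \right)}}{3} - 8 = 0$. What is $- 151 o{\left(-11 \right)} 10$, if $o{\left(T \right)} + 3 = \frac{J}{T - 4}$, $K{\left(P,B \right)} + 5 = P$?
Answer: $2114$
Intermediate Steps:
$K{\left(P,B \right)} = -5 + P$
$C{\left(g \right)} = 24$ ($C{\left(g \right)} = 24 + 3 \cdot 0 = 24 + 0 = 24$)
$J = -24$ ($J = \left(-5 + 4\right) 24 = \left(-1\right) 24 = -24$)
$o{\left(T \right)} = -3 - \frac{24}{-4 + T}$ ($o{\left(T \right)} = -3 - \frac{24}{T - 4} = -3 - \frac{24}{-4 + T}$)
$- 151 o{\left(-11 \right)} 10 = - 151 \frac{3 \left(-4 - -11\right)}{-4 - 11} \cdot 10 = - 151 \frac{3 \left(-4 + 11\right)}{-15} \cdot 10 = - 151 \cdot 3 \left(- \frac{1}{15}\right) 7 \cdot 10 = \left(-151\right) \left(- \frac{7}{5}\right) 10 = \frac{1057}{5} \cdot 10 = 2114$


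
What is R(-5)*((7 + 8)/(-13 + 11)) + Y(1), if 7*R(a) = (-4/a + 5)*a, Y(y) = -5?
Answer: 365/14 ≈ 26.071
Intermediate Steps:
R(a) = a*(5 - 4/a)/7 (R(a) = ((-4/a + 5)*a)/7 = ((5 - 4/a)*a)/7 = (a*(5 - 4/a))/7 = a*(5 - 4/a)/7)
R(-5)*((7 + 8)/(-13 + 11)) + Y(1) = (-4/7 + (5/7)*(-5))*((7 + 8)/(-13 + 11)) - 5 = (-4/7 - 25/7)*(15/(-2)) - 5 = -435*(-1)/(7*2) - 5 = -29/7*(-15/2) - 5 = 435/14 - 5 = 365/14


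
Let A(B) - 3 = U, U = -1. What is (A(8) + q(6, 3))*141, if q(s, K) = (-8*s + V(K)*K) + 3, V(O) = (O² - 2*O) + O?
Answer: -3525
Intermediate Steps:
V(O) = O² - O
A(B) = 2 (A(B) = 3 - 1 = 2)
q(s, K) = 3 - 8*s + K²*(-1 + K) (q(s, K) = (-8*s + (K*(-1 + K))*K) + 3 = (-8*s + K²*(-1 + K)) + 3 = 3 - 8*s + K²*(-1 + K))
(A(8) + q(6, 3))*141 = (2 + (3 - 8*6 + 3²*(-1 + 3)))*141 = (2 + (3 - 48 + 9*2))*141 = (2 + (3 - 48 + 18))*141 = (2 - 27)*141 = -25*141 = -3525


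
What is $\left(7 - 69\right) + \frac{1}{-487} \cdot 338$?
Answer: $- \frac{30532}{487} \approx -62.694$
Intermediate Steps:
$\left(7 - 69\right) + \frac{1}{-487} \cdot 338 = \left(7 - 69\right) - \frac{338}{487} = -62 - \frac{338}{487} = - \frac{30532}{487}$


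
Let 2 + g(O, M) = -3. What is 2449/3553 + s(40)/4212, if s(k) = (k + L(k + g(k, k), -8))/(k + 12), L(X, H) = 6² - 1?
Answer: 178885417/259397424 ≈ 0.68962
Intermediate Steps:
g(O, M) = -5 (g(O, M) = -2 - 3 = -5)
L(X, H) = 35 (L(X, H) = 36 - 1 = 35)
s(k) = (35 + k)/(12 + k) (s(k) = (k + 35)/(k + 12) = (35 + k)/(12 + k))
2449/3553 + s(40)/4212 = 2449/3553 + ((35 + 40)/(12 + 40))/4212 = 2449*(1/3553) + (75/52)*(1/4212) = 2449/3553 + ((1/52)*75)*(1/4212) = 2449/3553 + (75/52)*(1/4212) = 2449/3553 + 25/73008 = 178885417/259397424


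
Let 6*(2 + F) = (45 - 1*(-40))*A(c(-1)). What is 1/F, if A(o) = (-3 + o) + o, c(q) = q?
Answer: -6/437 ≈ -0.013730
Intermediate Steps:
A(o) = -3 + 2*o
F = -437/6 (F = -2 + ((45 - 1*(-40))*(-3 + 2*(-1)))/6 = -2 + ((45 + 40)*(-3 - 2))/6 = -2 + (85*(-5))/6 = -2 + (1/6)*(-425) = -2 - 425/6 = -437/6 ≈ -72.833)
1/F = 1/(-437/6) = -6/437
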